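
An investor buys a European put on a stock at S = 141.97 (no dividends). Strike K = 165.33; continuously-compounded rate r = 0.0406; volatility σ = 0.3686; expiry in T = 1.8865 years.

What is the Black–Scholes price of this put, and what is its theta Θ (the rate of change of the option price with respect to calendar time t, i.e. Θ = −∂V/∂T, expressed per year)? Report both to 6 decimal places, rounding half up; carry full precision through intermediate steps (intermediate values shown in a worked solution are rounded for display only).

σ√T = 0.3686·√1.8865 = 0.506272
d₁ = (ln(S/K) + (r+σ²/2)T) / (σ√T) = (ln(141.97/165.33) + (0.0406+0.3686²/2)·1.8865) / 0.506272 = (-0.152328 + 0.204747) / 0.506272 = 0.103541
d₂ = d₁ − σ√T = 0.103541 − 0.506272 = -0.402731
e^{−rT} = e^{−0.0406·1.8865} = 0.926268
N(−d₁) = 0.458767,  N(−d₂) = 0.656427
Put price V = K·e^{−rT}·N(−d₂) − S·N(−d₁) = 100.525128 − 65.131138 = 35.393990
φ(d₁) = (1/√(2π))·e^{−d₁²/2} = 0.396810
Θ = −S·φ(d₁)·σ/(2√T) + r·K·e^{−rT}·N(−d₂) = −7.559196 + 4.081320 = -3.477876

price = 35.393990
Θ = -3.477876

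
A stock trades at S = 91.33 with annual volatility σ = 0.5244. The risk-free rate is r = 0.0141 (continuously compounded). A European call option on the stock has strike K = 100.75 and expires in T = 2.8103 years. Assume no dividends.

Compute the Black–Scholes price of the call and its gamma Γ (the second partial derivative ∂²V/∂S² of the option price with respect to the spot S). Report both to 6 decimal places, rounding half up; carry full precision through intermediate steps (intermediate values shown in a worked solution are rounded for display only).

price = 29.276948
Γ = 0.004635

σ√T = 0.5244·√2.8103 = 0.879102
d₁ = (ln(S/K) + (r+σ²/2)T) / (σ√T) = (ln(91.33/100.75) + (0.0141+0.5244²/2)·2.8103) / 0.879102 = (-0.098163 + 0.426035) / 0.879102 = 0.372963
d₂ = d₁ − σ√T = 0.372963 − 0.879102 = -0.506139
e^{−rT} = e^{−0.0141·2.8103} = 0.961150
N(d₁) = 0.645412,  N(d₂) = 0.306380
Call price V = S·N(d₁) − K·e^{−rT}·N(d₂) = 58.945469 − 29.668521 = 29.276948
φ(d₁) = (1/√(2π))·e^{−d₁²/2} = 0.372139
Γ = φ(d₁) / (S·σ·√T) = 0.004635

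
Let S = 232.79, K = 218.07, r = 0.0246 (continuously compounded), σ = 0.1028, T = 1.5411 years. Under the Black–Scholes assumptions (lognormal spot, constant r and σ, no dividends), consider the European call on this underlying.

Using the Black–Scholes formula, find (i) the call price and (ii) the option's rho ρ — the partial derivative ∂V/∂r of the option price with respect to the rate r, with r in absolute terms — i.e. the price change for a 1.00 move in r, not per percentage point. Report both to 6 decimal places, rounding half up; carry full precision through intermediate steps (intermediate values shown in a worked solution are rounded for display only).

σ√T = 0.1028·√1.5411 = 0.127617
d₁ = (ln(S/K) + (r+σ²/2)T) / (σ√T) = (ln(232.79/218.07) + (0.0246+0.1028²/2)·1.5411) / 0.127617 = (0.065321 + 0.046054) / 0.127617 = 0.872727
d₂ = d₁ − σ√T = 0.872727 − 0.127617 = 0.745110
e^{−rT} = e^{−0.0246·1.5411} = 0.962799
N(d₁) = 0.808594,  N(d₂) = 0.771897
Call price V = S·N(d₁) − K·e^{−rT}·N(d₂) = 188.232588 − 162.065612 = 26.166976
ρ = K·T·e^{−rT}·N(d₂) = 249.759314

price = 26.166976
ρ = 249.759314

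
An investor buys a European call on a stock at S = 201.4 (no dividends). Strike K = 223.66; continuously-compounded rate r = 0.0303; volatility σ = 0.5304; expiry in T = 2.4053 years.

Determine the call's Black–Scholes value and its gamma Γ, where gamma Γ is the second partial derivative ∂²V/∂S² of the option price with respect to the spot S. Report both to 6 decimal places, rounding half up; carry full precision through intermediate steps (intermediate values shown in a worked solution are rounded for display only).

price = 62.096598
Γ = 0.002247

σ√T = 0.5304·√2.4053 = 0.822599
d₁ = (ln(S/K) + (r+σ²/2)T) / (σ√T) = (ln(201.4/223.66) + (0.0303+0.5304²/2)·2.4053) / 0.822599 = (-0.104834 + 0.411215) / 0.822599 = 0.372455
d₂ = d₁ − σ√T = 0.372455 − 0.822599 = -0.450144
e^{−rT} = e^{−0.0303·2.4053} = 0.929712
N(d₁) = 0.645223,  N(d₂) = 0.326303
Call price V = S·N(d₁) − K·e^{−rT}·N(d₂) = 129.947896 − 67.851298 = 62.096598
φ(d₁) = (1/√(2π))·e^{−d₁²/2} = 0.372209
Γ = φ(d₁) / (S·σ·√T) = 0.002247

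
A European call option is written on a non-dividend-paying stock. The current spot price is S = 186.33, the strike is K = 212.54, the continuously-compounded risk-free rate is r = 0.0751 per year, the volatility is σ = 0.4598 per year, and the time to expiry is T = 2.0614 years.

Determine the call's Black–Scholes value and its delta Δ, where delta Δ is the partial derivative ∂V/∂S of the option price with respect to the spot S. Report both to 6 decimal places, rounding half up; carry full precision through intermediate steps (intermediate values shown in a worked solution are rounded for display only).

σ√T = 0.4598·√2.0614 = 0.660161
d₁ = (ln(S/K) + (r+σ²/2)T) / (σ√T) = (ln(186.33/212.54) + (0.0751+0.4598²/2)·2.0614) / 0.660161 = (-0.131611 + 0.372718) / 0.660161 = 0.365224
d₂ = d₁ − σ√T = 0.365224 − 0.660161 = -0.294937
e^{−rT} = e^{−0.0751·2.0614} = 0.856577
N(d₁) = 0.642528,  N(d₂) = 0.384021
Call price V = S·N(d₁) − K·e^{−rT}·N(d₂) = 119.722220 − 69.913630 = 49.808590
Δ = N(d₁) = 0.642528

price = 49.808590
Δ = 0.642528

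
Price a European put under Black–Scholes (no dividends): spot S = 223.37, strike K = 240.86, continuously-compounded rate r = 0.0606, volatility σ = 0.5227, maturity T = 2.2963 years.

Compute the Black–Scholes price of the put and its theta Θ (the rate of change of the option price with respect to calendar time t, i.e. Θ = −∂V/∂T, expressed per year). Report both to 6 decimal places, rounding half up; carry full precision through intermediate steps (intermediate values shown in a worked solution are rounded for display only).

σ√T = 0.5227·√2.2963 = 0.792076
d₁ = (ln(S/K) + (r+σ²/2)T) / (σ√T) = (ln(223.37/240.86) + (0.0606+0.5227²/2)·2.2963) / 0.792076 = (-0.075386 + 0.452848) / 0.792076 = 0.476547
d₂ = d₁ − σ√T = 0.476547 − 0.792076 = -0.315529
e^{−rT} = e^{−0.0606·2.2963} = 0.870092
N(−d₁) = 0.316842,  N(−d₂) = 0.623820
Put price V = K·e^{−rT}·N(−d₂) − S·N(−d₁) = 130.734218 − 70.773054 = 59.961164
φ(d₁) = (1/√(2π))·e^{−d₁²/2} = 0.356120
Θ = −S·φ(d₁)·σ/(2√T) + r·K·e^{−rT}·N(−d₂) = −13.719224 + 7.922494 = -5.796730

price = 59.961164
Θ = -5.796730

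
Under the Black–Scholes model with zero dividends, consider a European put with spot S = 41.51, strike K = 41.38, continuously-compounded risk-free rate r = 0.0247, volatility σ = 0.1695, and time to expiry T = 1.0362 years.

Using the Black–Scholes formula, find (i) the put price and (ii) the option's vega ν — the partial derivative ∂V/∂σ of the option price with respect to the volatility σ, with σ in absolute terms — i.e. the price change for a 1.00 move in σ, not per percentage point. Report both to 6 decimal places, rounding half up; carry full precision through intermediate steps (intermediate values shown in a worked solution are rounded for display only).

σ√T = 0.1695·√1.0362 = 0.172541
d₁ = (ln(S/K) + (r+σ²/2)T) / (σ√T) = (ln(41.51/41.38) + (0.0247+0.1695²/2)·1.0362) / 0.172541 = (0.003137 + 0.040479) / 0.172541 = 0.252787
d₂ = d₁ − σ√T = 0.252787 − 0.172541 = 0.080246
e^{−rT} = e^{−0.0247·1.0362} = 0.974731
N(−d₁) = 0.400217,  N(−d₂) = 0.468021
Put price V = K·e^{−rT}·N(−d₂) − S·N(−d₁) = 18.877317 − 16.612989 = 2.264328
φ(d₁) = (1/√(2π))·e^{−d₁²/2} = 0.386397
ν = S·φ(d₁)·√T = 16.327085

price = 2.264328
ν = 16.327085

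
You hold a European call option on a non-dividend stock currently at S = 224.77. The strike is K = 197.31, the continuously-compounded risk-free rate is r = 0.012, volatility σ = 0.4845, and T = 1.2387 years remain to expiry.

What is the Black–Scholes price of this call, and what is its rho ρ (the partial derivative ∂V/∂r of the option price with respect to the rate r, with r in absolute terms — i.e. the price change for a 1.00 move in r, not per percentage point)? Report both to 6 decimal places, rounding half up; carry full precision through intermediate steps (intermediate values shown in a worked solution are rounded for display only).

price = 61.294276
ρ = 120.361627

σ√T = 0.4845·√1.2387 = 0.539233
d₁ = (ln(S/K) + (r+σ²/2)T) / (σ√T) = (ln(224.77/197.31) + (0.012+0.4845²/2)·1.2387) / 0.539233 = (0.130302 + 0.160251) / 0.539233 = 0.538825
d₂ = d₁ − σ√T = 0.538825 − 0.539233 = -0.000409
e^{−rT} = e^{−0.012·1.2387} = 0.985246
N(d₁) = 0.704996,  N(d₂) = 0.499837
Call price V = S·N(d₁) − K·e^{−rT}·N(d₂) = 158.461974 − 97.167697 = 61.294276
ρ = K·T·e^{−rT}·N(d₂) = 120.361627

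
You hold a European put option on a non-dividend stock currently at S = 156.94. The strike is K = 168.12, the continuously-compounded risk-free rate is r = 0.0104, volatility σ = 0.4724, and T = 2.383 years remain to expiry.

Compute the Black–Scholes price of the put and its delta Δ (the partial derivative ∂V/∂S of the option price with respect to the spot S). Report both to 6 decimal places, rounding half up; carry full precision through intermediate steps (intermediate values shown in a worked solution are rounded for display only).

price = 49.283271
Δ = -0.380472

σ√T = 0.4724·√2.383 = 0.729242
d₁ = (ln(S/K) + (r+σ²/2)T) / (σ√T) = (ln(156.94/168.12) + (0.0104+0.4724²/2)·2.383) / 0.729242 = (-0.068814 + 0.290680) / 0.729242 = 0.304242
d₂ = d₁ − σ√T = 0.304242 − 0.729242 = -0.425001
e^{−rT} = e^{−0.0104·2.383} = 0.975521
N(−d₁) = 0.380472,  N(−d₂) = 0.664582
Put price V = K·e^{−rT}·N(−d₂) − S·N(−d₁) = 108.994524 − 59.711253 = 49.283271
Δ = −N(−d₁) = -0.380472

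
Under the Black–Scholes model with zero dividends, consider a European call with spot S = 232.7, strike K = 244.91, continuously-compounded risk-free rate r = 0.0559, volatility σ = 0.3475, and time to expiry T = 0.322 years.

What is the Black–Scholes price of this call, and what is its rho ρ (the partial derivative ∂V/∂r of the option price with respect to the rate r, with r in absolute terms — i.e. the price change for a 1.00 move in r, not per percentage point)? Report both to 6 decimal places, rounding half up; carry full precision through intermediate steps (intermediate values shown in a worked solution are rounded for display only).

σ√T = 0.3475·√0.322 = 0.197189
d₁ = (ln(S/K) + (r+σ²/2)T) / (σ√T) = (ln(232.7/244.91) + (0.0559+0.3475²/2)·0.322) / 0.197189 = (-0.051141 + 0.037442) / 0.197189 = -0.069472
d₂ = d₁ − σ√T = -0.069472 − 0.197189 = -0.266661
e^{−rT} = e^{−0.0559·0.322} = 0.982161
N(d₁) = 0.472307,  N(d₂) = 0.394865
Call price V = S·N(d₁) − K·e^{−rT}·N(d₂) = 109.905804 − 94.981259 = 14.924546
ρ = K·T·e^{−rT}·N(d₂) = 30.583965

price = 14.924546
ρ = 30.583965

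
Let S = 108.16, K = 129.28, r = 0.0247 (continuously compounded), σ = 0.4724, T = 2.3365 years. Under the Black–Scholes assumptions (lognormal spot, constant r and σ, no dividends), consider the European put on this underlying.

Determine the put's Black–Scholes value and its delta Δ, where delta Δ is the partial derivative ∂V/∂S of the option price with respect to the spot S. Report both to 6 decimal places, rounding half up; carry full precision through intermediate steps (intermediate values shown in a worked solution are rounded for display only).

σ√T = 0.4724·√2.3365 = 0.722092
d₁ = (ln(S/K) + (r+σ²/2)T) / (σ√T) = (ln(108.16/129.28) + (0.0247+0.4724²/2)·2.3365) / 0.722092 = (-0.178369 + 0.318420) / 0.722092 = 0.193952
d₂ = d₁ − σ√T = 0.193952 − 0.722092 = -0.528140
e^{−rT} = e^{−0.0247·2.3365} = 0.943922
N(−d₁) = 0.423107,  N(−d₂) = 0.701299
Put price V = K·e^{−rT}·N(−d₂) − S·N(−d₁) = 85.579705 − 45.763223 = 39.816482
Δ = −N(−d₁) = -0.423107

price = 39.816482
Δ = -0.423107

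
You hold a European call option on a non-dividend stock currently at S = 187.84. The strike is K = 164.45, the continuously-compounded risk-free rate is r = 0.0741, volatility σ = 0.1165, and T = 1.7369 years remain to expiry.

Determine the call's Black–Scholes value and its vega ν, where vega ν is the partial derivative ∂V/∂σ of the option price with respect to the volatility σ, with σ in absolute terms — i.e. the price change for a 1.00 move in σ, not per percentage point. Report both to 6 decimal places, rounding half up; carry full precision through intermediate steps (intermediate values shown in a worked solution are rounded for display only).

price = 43.706773
ν = 20.215035

σ√T = 0.1165·√1.7369 = 0.153537
d₁ = (ln(S/K) + (r+σ²/2)T) / (σ√T) = (ln(187.84/164.45) + (0.0741+0.1165²/2)·1.7369) / 0.153537 = (0.132984 + 0.140491) / 0.153537 = 1.781166
d₂ = d₁ − σ√T = 1.781166 − 0.153537 = 1.627629
e^{−rT} = e^{−0.0741·1.7369} = 0.879234
N(d₁) = 0.962557,  N(d₂) = 0.948198
Call price V = S·N(d₁) − K·e^{−rT}·N(d₂) = 180.806770 − 137.099997 = 43.706773
φ(d₁) = (1/√(2π))·e^{−d₁²/2} = 0.081658
ν = S·φ(d₁)·√T = 20.215035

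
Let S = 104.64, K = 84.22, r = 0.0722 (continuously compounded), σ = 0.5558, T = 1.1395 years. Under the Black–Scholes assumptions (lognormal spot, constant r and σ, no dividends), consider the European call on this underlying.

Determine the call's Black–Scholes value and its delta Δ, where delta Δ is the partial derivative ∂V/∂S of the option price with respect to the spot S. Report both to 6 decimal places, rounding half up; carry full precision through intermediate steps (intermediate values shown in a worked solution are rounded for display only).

σ√T = 0.5558·√1.1395 = 0.593302
d₁ = (ln(S/K) + (r+σ²/2)T) / (σ√T) = (ln(104.64/84.22) + (0.0722+0.5558²/2)·1.1395) / 0.593302 = (0.217093 + 0.258275) / 0.593302 = 0.801226
d₂ = d₁ − σ√T = 0.801226 − 0.593302 = 0.207924
e^{−rT} = e^{−0.0722·1.1395} = 0.921021
N(d₁) = 0.788500,  N(d₂) = 0.582356
Call price V = S·N(d₁) − K·e^{−rT}·N(d₂) = 82.508599 − 45.172435 = 37.336164
Δ = N(d₁) = 0.788500

price = 37.336164
Δ = 0.788500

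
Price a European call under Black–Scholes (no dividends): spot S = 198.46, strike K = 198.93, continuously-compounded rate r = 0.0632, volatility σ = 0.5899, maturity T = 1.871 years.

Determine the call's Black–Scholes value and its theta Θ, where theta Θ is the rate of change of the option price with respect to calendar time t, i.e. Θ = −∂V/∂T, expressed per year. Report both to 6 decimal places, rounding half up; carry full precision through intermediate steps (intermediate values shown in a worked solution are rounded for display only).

σ√T = 0.5899·√1.871 = 0.806892
d₁ = (ln(S/K) + (r+σ²/2)T) / (σ√T) = (ln(198.46/198.93) + (0.0632+0.5899²/2)·1.871) / 0.806892 = (-0.002365 + 0.443784) / 0.806892 = 0.547061
d₂ = d₁ − σ√T = 0.547061 − 0.806892 = -0.259831
e^{−rT} = e^{−0.0632·1.871} = 0.888476
N(d₁) = 0.707832,  N(d₂) = 0.397497
Call price V = S·N(d₁) − K·e^{−rT}·N(d₂) = 140.476249 − 70.255472 = 70.220778
φ(d₁) = (1/√(2π))·e^{−d₁²/2} = 0.343497
Θ = −S·φ(d₁)·σ/(2√T) − r·K·e^{−rT}·N(d₂) = −14.699673 − 4.440146 = -19.139819

price = 70.220778
Θ = -19.139819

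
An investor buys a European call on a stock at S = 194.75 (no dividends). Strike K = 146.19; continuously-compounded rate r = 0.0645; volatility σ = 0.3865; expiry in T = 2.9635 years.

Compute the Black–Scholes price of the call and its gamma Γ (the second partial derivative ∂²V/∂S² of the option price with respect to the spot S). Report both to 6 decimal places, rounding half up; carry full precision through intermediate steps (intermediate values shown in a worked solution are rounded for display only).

price = 87.688761
Γ = 0.001772

σ√T = 0.3865·√2.9635 = 0.665353
d₁ = (ln(S/K) + (r+σ²/2)T) / (σ√T) = (ln(194.75/146.19) + (0.0645+0.3865²/2)·2.9635) / 0.665353 = (0.286810 + 0.412493) / 0.665353 = 1.051025
d₂ = d₁ − σ√T = 1.051025 − 0.665353 = 0.385672
e^{−rT} = e^{−0.0645·2.9635} = 0.826012
N(d₁) = 0.853376,  N(d₂) = 0.650130
Call price V = S·N(d₁) − K·e^{−rT}·N(d₂) = 166.195066 − 78.506305 = 87.688761
φ(d₁) = (1/√(2π))·e^{−d₁²/2} = 0.229635
Γ = φ(d₁) / (S·σ·√T) = 0.001772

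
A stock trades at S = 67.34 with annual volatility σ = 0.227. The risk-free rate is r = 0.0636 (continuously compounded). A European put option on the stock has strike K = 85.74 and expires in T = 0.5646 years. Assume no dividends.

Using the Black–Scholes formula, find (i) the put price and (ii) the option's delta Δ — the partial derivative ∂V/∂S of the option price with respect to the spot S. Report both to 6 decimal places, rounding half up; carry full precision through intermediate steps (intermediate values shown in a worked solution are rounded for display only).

σ√T = 0.227·√0.5646 = 0.170568
d₁ = (ln(S/K) + (r+σ²/2)T) / (σ√T) = (ln(67.34/85.74) + (0.0636+0.227²/2)·0.5646) / 0.170568 = (-0.241565 + 0.050455) / 0.170568 = -1.120435
d₂ = d₁ − σ√T = -1.120435 − 0.170568 = -1.291003
e^{−rT} = e^{−0.0636·0.5646} = 0.964729
N(−d₁) = 0.868736,  N(−d₂) = 0.901649
Put price V = K·e^{−rT}·N(−d₂) − S·N(−d₁) = 74.580609 − 58.500672 = 16.079937
Δ = −N(−d₁) = -0.868736

price = 16.079937
Δ = -0.868736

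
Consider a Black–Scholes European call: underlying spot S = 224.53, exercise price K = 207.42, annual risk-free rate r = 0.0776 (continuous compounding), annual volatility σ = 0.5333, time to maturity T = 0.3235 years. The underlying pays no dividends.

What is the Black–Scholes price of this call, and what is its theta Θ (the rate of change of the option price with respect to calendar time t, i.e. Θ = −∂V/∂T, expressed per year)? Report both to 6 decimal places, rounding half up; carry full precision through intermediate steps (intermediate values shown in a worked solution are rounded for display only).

σ√T = 0.5333·√0.3235 = 0.303325
d₁ = (ln(S/K) + (r+σ²/2)T) / (σ√T) = (ln(224.53/207.42) + (0.0776+0.5333²/2)·0.3235) / 0.303325 = (0.079264 + 0.071107) / 0.303325 = 0.495739
d₂ = d₁ − σ√T = 0.495739 − 0.303325 = 0.192414
e^{−rT} = e^{−0.0776·0.3235} = 0.975209
N(d₁) = 0.689961,  N(d₂) = 0.576291
Call price V = S·N(d₁) − K·e^{−rT}·N(d₂) = 154.916914 − 116.570903 = 38.346011
φ(d₁) = (1/√(2π))·e^{−d₁²/2} = 0.352813
Θ = −S·φ(d₁)·σ/(2√T) − r·K·e^{−rT}·N(d₂) = −37.138410 − 9.045902 = -46.184312

price = 38.346011
Θ = -46.184312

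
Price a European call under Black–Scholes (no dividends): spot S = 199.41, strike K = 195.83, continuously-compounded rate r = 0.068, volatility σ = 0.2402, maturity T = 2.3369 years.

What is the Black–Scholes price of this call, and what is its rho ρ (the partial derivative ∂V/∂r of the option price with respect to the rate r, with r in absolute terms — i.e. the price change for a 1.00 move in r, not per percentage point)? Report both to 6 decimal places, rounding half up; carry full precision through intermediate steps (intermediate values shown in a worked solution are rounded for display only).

σ√T = 0.2402·√2.3369 = 0.367192
d₁ = (ln(S/K) + (r+σ²/2)T) / (σ√T) = (ln(199.41/195.83) + (0.068+0.2402²/2)·2.3369) / 0.367192 = (0.018116 + 0.226324) / 0.367192 = 0.665702
d₂ = d₁ − σ√T = 0.665702 − 0.367192 = 0.298510
e^{−rT} = e^{−0.068·2.3369} = 0.853074
N(d₁) = 0.747199,  N(d₂) = 0.617343
Call price V = S·N(d₁) − K·e^{−rT}·N(d₂) = 148.998965 − 103.131729 = 45.867236
ρ = K·T·e^{−rT}·N(d₂) = 241.008537

price = 45.867236
ρ = 241.008537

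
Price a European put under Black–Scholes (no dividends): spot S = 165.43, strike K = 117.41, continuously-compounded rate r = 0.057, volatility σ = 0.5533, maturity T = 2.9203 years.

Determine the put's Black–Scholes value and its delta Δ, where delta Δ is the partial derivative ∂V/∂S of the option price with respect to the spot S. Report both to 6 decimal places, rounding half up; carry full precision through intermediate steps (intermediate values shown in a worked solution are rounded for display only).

σ√T = 0.5533·√2.9203 = 0.945528
d₁ = (ln(S/K) + (r+σ²/2)T) / (σ√T) = (ln(165.43/117.41) + (0.057+0.5533²/2)·2.9203) / 0.945528 = (0.342876 + 0.613469) / 0.945528 = 1.011440
d₂ = d₁ − σ√T = 1.011440 − 0.945528 = 0.065912
e^{−rT} = e^{−0.057·2.9203} = 0.846659
N(−d₁) = 0.155903,  N(−d₂) = 0.473724
Put price V = K·e^{−rT}·N(−d₂) − S·N(−d₁) = 47.091125 − 25.791027 = 21.300098
Δ = −N(−d₁) = -0.155903

price = 21.300098
Δ = -0.155903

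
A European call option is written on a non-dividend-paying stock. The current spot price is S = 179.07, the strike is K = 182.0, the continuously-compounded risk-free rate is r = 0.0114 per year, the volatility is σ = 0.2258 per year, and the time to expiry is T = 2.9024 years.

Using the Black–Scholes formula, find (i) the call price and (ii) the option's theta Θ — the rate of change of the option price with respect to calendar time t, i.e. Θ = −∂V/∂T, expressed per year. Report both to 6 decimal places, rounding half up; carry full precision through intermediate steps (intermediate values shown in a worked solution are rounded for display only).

price = 28.606759
Θ = -5.489161

σ√T = 0.2258·√2.9024 = 0.384683
d₁ = (ln(S/K) + (r+σ²/2)T) / (σ√T) = (ln(179.07/182.0) + (0.0114+0.2258²/2)·2.9024) / 0.384683 = (-0.016230 + 0.107078) / 0.384683 = 0.236163
d₂ = d₁ − σ√T = 0.236163 − 0.384683 = -0.148520
e^{−rT} = e^{−0.0114·2.9024} = 0.967454
N(d₁) = 0.593347,  N(d₂) = 0.440966
Call price V = S·N(d₁) − K·e^{−rT}·N(d₂) = 106.250634 − 77.643875 = 28.606759
φ(d₁) = (1/√(2π))·e^{−d₁²/2} = 0.387971
Θ = −S·φ(d₁)·σ/(2√T) − r·K·e^{−rT}·N(d₂) = −4.604021 − 0.885140 = -5.489161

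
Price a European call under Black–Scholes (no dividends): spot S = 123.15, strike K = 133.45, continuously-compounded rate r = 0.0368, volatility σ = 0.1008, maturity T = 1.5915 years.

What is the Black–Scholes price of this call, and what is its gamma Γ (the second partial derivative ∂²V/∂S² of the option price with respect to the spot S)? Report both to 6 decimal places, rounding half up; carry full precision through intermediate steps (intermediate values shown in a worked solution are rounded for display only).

σ√T = 0.1008·√1.5915 = 0.127164
d₁ = (ln(S/K) + (r+σ²/2)T) / (σ√T) = (ln(123.15/133.45) + (0.0368+0.1008²/2)·1.5915) / 0.127164 = (-0.080324 + 0.066653) / 0.127164 = -0.107509
d₂ = d₁ − σ√T = -0.107509 − 0.127164 = -0.234673
e^{−rT} = e^{−0.0368·1.5915} = 0.943115
N(d₁) = 0.457193,  N(d₂) = 0.407231
Call price V = S·N(d₁) − K·e^{−rT}·N(d₂) = 56.303284 − 51.253611 = 5.049673
φ(d₁) = (1/√(2π))·e^{−d₁²/2} = 0.396643
Γ = φ(d₁) / (S·σ·√T) = 0.025328

price = 5.049673
Γ = 0.025328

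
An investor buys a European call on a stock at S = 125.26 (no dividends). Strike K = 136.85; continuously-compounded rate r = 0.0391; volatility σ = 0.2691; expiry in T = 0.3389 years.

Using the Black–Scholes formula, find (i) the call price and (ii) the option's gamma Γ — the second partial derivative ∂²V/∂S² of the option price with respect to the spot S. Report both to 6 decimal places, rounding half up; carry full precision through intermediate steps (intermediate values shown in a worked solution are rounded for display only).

σ√T = 0.2691·√0.3389 = 0.156657
d₁ = (ln(S/K) + (r+σ²/2)T) / (σ√T) = (ln(125.26/136.85) + (0.0391+0.2691²/2)·0.3389) / 0.156657 = (-0.088494 + 0.025522) / 0.156657 = -0.401975
d₂ = d₁ − σ√T = -0.401975 − 0.156657 = -0.558632
e^{−rT} = e^{−0.0391·0.3389} = 0.986836
N(d₁) = 0.343851,  N(d₂) = 0.288206
Call price V = S·N(d₁) − K·e^{−rT}·N(d₂) = 43.070795 − 38.921864 = 4.148931
φ(d₁) = (1/√(2π))·e^{−d₁²/2} = 0.367979
Γ = φ(d₁) / (S·σ·√T) = 0.018753

price = 4.148931
Γ = 0.018753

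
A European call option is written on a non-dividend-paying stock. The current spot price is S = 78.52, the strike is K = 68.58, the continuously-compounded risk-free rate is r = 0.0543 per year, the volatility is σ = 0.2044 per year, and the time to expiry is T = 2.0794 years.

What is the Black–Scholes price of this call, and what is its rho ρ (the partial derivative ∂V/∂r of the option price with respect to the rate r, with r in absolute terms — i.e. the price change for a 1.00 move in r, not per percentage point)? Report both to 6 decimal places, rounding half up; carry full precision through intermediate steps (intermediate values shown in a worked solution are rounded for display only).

σ√T = 0.2044·√2.0794 = 0.294747
d₁ = (ln(S/K) + (r+σ²/2)T) / (σ√T) = (ln(78.52/68.58) + (0.0543+0.2044²/2)·2.0794) / 0.294747 = (0.135352 + 0.156349) / 0.294747 = 0.989667
d₂ = d₁ − σ√T = 0.989667 − 0.294747 = 0.694920
e^{−rT} = e^{−0.0543·2.0794} = 0.893230
N(d₁) = 0.838832,  N(d₂) = 0.756447
Call price V = S·N(d₁) − K·e^{−rT}·N(d₂) = 65.865060 − 46.338220 = 19.526840
ρ = K·T·e^{−rT}·N(d₂) = 96.355695

price = 19.526840
ρ = 96.355695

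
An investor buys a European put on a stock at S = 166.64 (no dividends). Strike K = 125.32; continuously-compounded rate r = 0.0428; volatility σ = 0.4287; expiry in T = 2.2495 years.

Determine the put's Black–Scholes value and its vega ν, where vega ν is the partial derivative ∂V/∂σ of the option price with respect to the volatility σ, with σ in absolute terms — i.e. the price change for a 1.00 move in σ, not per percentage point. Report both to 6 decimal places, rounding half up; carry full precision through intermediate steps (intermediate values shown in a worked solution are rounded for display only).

σ√T = 0.4287·√2.2495 = 0.642979
d₁ = (ln(S/K) + (r+σ²/2)T) / (σ√T) = (ln(166.64/125.32) + (0.0428+0.4287²/2)·2.2495) / 0.642979 = (0.284965 + 0.302989) / 0.642979 = 0.914423
d₂ = d₁ − σ√T = 0.914423 − 0.642979 = 0.271445
e^{−rT} = e^{−0.0428·2.2495} = 0.908211
N(−d₁) = 0.180247,  N(−d₂) = 0.393024
Put price V = K·e^{−rT}·N(−d₂) − S·N(−d₁) = 44.732862 − 30.036394 = 14.696469
φ(d₁) = (1/√(2π))·e^{−d₁²/2} = 0.262626
ν = S·φ(d₁)·√T = 65.638746

price = 14.696469
ν = 65.638746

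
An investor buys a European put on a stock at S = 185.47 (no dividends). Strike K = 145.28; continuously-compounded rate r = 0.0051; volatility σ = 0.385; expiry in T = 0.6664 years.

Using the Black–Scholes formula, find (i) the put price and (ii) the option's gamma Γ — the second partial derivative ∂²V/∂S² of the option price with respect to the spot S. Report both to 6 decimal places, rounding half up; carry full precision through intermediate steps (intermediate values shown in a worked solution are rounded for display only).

σ√T = 0.385·√0.6664 = 0.314288
d₁ = (ln(S/K) + (r+σ²/2)T) / (σ√T) = (ln(185.47/145.28) + (0.0051+0.385²/2)·0.6664) / 0.314288 = (0.244230 + 0.052787) / 0.314288 = 0.945048
d₂ = d₁ − σ√T = 0.945048 − 0.314288 = 0.630759
e^{−rT} = e^{−0.0051·0.6664} = 0.996607
N(−d₁) = 0.172317,  N(−d₂) = 0.264099
Put price V = K·e^{−rT}·N(−d₂) − S·N(−d₁) = 38.238114 − 31.959683 = 6.278431
φ(d₁) = (1/√(2π))·e^{−d₁²/2} = 0.255254
Γ = φ(d₁) / (S·σ·√T) = 0.004379

price = 6.278431
Γ = 0.004379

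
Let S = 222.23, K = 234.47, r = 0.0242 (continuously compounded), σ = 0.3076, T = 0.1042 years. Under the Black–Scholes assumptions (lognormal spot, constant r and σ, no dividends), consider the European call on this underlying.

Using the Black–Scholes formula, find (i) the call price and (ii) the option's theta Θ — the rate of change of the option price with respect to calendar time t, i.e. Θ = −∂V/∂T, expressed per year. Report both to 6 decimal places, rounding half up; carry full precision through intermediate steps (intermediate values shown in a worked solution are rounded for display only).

price = 4.373835
Θ = -39.534358

σ√T = 0.3076·√0.1042 = 0.099293
d₁ = (ln(S/K) + (r+σ²/2)T) / (σ√T) = (ln(222.23/234.47) + (0.0242+0.3076²/2)·0.1042) / 0.099293 = (-0.053615 + 0.007451) / 0.099293 = -0.464921
d₂ = d₁ − σ√T = -0.464921 − 0.099293 = -0.564214
e^{−rT} = e^{−0.0242·0.1042} = 0.997482
N(d₁) = 0.320994,  N(d₂) = 0.286304
Call price V = S·N(d₁) − K·e^{−rT}·N(d₂) = 71.334520 − 66.960686 = 4.373835
φ(d₁) = (1/√(2π))·e^{−d₁²/2} = 0.358075
Θ = −S·φ(d₁)·σ/(2√T) − r·K·e^{−rT}·N(d₂) = −37.913910 − 1.620449 = -39.534358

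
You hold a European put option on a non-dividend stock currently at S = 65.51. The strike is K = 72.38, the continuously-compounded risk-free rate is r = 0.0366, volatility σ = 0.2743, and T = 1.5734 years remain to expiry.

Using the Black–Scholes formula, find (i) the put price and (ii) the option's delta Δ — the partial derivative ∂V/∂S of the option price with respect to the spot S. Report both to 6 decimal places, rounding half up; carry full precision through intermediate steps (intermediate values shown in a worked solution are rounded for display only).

price = 10.618152
Δ = -0.480238

σ√T = 0.2743·√1.5734 = 0.344069
d₁ = (ln(S/K) + (r+σ²/2)T) / (σ√T) = (ln(65.51/72.38) + (0.0366+0.2743²/2)·1.5734) / 0.344069 = (-0.099727 + 0.116778) / 0.344069 = 0.049557
d₂ = d₁ − σ√T = 0.049557 − 0.344069 = -0.294512
e^{−rT} = e^{−0.0366·1.5734} = 0.944040
N(−d₁) = 0.480238,  N(−d₂) = 0.615817
Put price V = K·e^{−rT}·N(−d₂) − S·N(−d₁) = 42.078532 − 31.460380 = 10.618152
Δ = −N(−d₁) = -0.480238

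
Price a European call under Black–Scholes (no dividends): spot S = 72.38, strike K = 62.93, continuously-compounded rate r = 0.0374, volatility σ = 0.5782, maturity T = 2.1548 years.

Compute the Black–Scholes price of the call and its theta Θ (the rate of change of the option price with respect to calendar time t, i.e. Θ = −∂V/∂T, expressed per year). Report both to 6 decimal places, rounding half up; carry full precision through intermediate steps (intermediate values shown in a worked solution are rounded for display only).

price = 29.273059
Θ = -5.443929

σ√T = 0.5782·√2.1548 = 0.848753
d₁ = (ln(S/K) + (r+σ²/2)T) / (σ√T) = (ln(72.38/62.93) + (0.0374+0.5782²/2)·2.1548) / 0.848753 = (0.139907 + 0.440781) / 0.848753 = 0.684165
d₂ = d₁ − σ√T = 0.684165 − 0.848753 = -0.164588
e^{−rT} = e^{−0.0374·2.1548} = 0.922572
N(d₁) = 0.753065,  N(d₂) = 0.434634
Call price V = S·N(d₁) − K·e^{−rT}·N(d₂) = 54.506819 − 25.233759 = 29.273059
φ(d₁) = (1/√(2π))·e^{−d₁²/2} = 0.315695
Θ = −S·φ(d₁)·σ/(2√T) − r·K·e^{−rT}·N(d₂) = −4.500186 − 0.943743 = -5.443929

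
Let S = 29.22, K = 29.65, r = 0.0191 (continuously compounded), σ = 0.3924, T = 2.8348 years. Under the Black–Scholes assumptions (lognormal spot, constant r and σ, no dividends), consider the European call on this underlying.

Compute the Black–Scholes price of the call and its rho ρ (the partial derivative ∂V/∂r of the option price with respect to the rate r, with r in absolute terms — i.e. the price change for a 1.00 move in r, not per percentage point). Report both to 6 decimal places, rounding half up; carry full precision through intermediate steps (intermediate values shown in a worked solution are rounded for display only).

price = 7.996329
ρ = 31.322340

σ√T = 0.3924·√2.8348 = 0.660679
d₁ = (ln(S/K) + (r+σ²/2)T) / (σ√T) = (ln(29.22/29.65) + (0.0191+0.3924²/2)·2.8348) / 0.660679 = (-0.014609 + 0.272393) / 0.660679 = 0.390181
d₂ = d₁ − σ√T = 0.390181 − 0.660679 = -0.270498
e^{−rT} = e^{−0.0191·2.8348} = 0.947295
N(d₁) = 0.651799,  N(d₂) = 0.393389
Call price V = S·N(d₁) − K·e^{−rT}·N(d₂) = 19.045553 − 11.049224 = 7.996329
ρ = K·T·e^{−rT}·N(d₂) = 31.322340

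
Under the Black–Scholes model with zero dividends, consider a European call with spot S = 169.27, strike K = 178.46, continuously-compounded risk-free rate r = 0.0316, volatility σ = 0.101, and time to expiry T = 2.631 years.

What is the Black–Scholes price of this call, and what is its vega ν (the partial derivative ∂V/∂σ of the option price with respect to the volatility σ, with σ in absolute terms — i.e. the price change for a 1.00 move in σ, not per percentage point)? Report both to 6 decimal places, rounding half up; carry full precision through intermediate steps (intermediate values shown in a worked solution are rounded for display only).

price = 13.594263
ν = 105.707778

σ√T = 0.101·√2.631 = 0.163826
d₁ = (ln(S/K) + (r+σ²/2)T) / (σ√T) = (ln(169.27/178.46) + (0.0316+0.101²/2)·2.631) / 0.163826 = (-0.052869 + 0.096559) / 0.163826 = 0.266684
d₂ = d₁ − σ√T = 0.266684 − 0.163826 = 0.102858
e^{−rT} = e^{−0.0316·2.631} = 0.920223
N(d₁) = 0.605144,  N(d₂) = 0.540962
Call price V = S·N(d₁) − K·e^{−rT}·N(d₂) = 102.432658 − 88.838395 = 13.594263
φ(d₁) = (1/√(2π))·e^{−d₁²/2} = 0.385005
ν = S·φ(d₁)·√T = 105.707778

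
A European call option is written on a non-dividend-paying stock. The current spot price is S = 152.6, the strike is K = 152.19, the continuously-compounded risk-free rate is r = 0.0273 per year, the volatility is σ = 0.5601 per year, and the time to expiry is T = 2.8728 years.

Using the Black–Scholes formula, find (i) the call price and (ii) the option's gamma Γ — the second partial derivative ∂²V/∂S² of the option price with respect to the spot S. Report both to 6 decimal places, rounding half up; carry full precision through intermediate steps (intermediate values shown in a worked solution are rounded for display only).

price = 59.651288
Γ = 0.002354

σ√T = 0.5601·√2.8728 = 0.949332
d₁ = (ln(S/K) + (r+σ²/2)T) / (σ√T) = (ln(152.6/152.19) + (0.0273+0.5601²/2)·2.8728) / 0.949332 = (0.002690 + 0.529043) / 0.949332 = 0.560113
d₂ = d₁ − σ√T = 0.560113 − 0.949332 = -0.389219
e^{−rT} = e^{−0.0273·2.8728} = 0.924569
N(d₁) = 0.712299,  N(d₂) = 0.348557
Call price V = S·N(d₁) − K·e^{−rT}·N(d₂) = 108.696820 − 49.045532 = 59.651288
φ(d₁) = (1/√(2π))·e^{−d₁²/2} = 0.341024
Γ = φ(d₁) / (S·σ·√T) = 0.002354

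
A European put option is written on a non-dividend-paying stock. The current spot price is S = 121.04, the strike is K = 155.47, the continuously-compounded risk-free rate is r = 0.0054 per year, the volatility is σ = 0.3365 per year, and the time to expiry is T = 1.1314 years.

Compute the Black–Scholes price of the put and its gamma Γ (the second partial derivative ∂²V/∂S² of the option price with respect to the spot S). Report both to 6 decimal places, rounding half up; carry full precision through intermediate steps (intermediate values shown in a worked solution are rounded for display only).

σ√T = 0.3365·√1.1314 = 0.357926
d₁ = (ln(S/K) + (r+σ²/2)T) / (σ√T) = (ln(121.04/155.47) + (0.0054+0.3365²/2)·1.1314) / 0.357926 = (-0.250332 + 0.070165) / 0.357926 = -0.503363
d₂ = d₁ − σ√T = -0.503363 − 0.357926 = -0.861289
e^{−rT} = e^{−0.0054·1.1314} = 0.993909
N(−d₁) = 0.692645,  N(−d₂) = 0.805461
Put price V = K·e^{−rT}·N(−d₂) − S·N(−d₁) = 124.462213 − 83.837807 = 40.624406
φ(d₁) = (1/√(2π))·e^{−d₁²/2} = 0.351472
Γ = φ(d₁) / (S·σ·√T) = 0.008113

price = 40.624406
Γ = 0.008113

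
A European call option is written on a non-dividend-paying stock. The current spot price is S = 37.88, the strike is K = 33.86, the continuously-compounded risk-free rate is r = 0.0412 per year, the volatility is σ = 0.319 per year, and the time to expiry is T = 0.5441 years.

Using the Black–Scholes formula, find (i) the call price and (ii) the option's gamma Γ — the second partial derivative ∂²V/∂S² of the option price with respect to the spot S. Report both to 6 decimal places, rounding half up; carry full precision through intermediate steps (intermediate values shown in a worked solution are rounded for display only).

price = 6.235751
Γ = 0.035284

σ√T = 0.319·√0.5441 = 0.235304
d₁ = (ln(S/K) + (r+σ²/2)T) / (σ√T) = (ln(37.88/33.86) + (0.0412+0.319²/2)·0.5441) / 0.235304 = (0.112189 + 0.050101) / 0.235304 = 0.689702
d₂ = d₁ − σ√T = 0.689702 − 0.235304 = 0.454398
e^{−rT} = e^{−0.0412·0.5441} = 0.977832
N(d₁) = 0.754809,  N(d₂) = 0.675229
Call price V = S·N(d₁) − K·e^{−rT}·N(d₂) = 28.592171 − 22.356420 = 6.235751
φ(d₁) = (1/√(2π))·e^{−d₁²/2} = 0.314496
Γ = φ(d₁) / (S·σ·√T) = 0.035284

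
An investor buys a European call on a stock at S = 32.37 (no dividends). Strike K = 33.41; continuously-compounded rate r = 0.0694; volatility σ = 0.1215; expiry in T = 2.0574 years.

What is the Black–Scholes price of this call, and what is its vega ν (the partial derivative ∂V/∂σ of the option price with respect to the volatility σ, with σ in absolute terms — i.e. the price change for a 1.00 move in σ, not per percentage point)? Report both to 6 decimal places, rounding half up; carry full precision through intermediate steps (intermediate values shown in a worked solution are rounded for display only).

σ√T = 0.1215·√2.0574 = 0.174275
d₁ = (ln(S/K) + (r+σ²/2)T) / (σ√T) = (ln(32.37/33.41) + (0.0694+0.1215²/2)·2.0574) / 0.174275 = (-0.031623 + 0.157969) / 0.174275 = 0.724981
d₂ = d₁ − σ√T = 0.724981 − 0.174275 = 0.550706
e^{−rT} = e^{−0.0694·2.0574} = 0.866942
N(d₁) = 0.765768,  N(d₂) = 0.709082
Call price V = S·N(d₁) − K·e^{−rT}·N(d₂) = 24.787919 − 20.538234 = 4.249685
φ(d₁) = (1/√(2π))·e^{−d₁²/2} = 0.306745
ν = S·φ(d₁)·√T = 14.242295

price = 4.249685
ν = 14.242295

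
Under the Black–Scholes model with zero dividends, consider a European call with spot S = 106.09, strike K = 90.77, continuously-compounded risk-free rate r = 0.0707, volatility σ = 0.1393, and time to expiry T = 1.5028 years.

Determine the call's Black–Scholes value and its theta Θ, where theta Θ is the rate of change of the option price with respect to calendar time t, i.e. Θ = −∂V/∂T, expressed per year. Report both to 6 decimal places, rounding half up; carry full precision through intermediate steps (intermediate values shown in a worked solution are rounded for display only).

σ√T = 0.1393·√1.5028 = 0.170766
d₁ = (ln(S/K) + (r+σ²/2)T) / (σ√T) = (ln(106.09/90.77) + (0.0707+0.1393²/2)·1.5028) / 0.170766 = (0.155959 + 0.120828) / 0.170766 = 1.620857
d₂ = d₁ − σ√T = 1.620857 − 0.170766 = 1.450091
e^{−rT} = e^{−0.0707·1.5028} = 0.899202
N(d₁) = 0.947476,  N(d₂) = 0.926483
Call price V = S·N(d₁) − K·e^{−rT}·N(d₂) = 100.517712 − 75.620070 = 24.897641
φ(d₁) = (1/√(2π))·e^{−d₁²/2} = 0.107257
Θ = −S·φ(d₁)·σ/(2√T) − r·K·e^{−rT}·N(d₂) = −0.646503 − 5.346339 = -5.992842

price = 24.897641
Θ = -5.992842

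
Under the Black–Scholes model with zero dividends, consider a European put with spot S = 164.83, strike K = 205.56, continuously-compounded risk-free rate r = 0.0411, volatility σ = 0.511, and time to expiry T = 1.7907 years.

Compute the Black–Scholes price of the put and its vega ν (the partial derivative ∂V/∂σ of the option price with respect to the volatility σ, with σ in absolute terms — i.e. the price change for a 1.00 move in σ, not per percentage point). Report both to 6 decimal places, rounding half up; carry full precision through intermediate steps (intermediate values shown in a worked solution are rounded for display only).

σ√T = 0.511·√1.7907 = 0.683805
d₁ = (ln(S/K) + (r+σ²/2)T) / (σ√T) = (ln(164.83/205.56) + (0.0411+0.511²/2)·1.7907) / 0.683805 = (-0.220823 + 0.307392) / 0.683805 = 0.126599
d₂ = d₁ − σ√T = 0.126599 − 0.683805 = -0.557206
e^{−rT} = e^{−0.0411·1.7907} = 0.929045
N(−d₁) = 0.449629,  N(−d₂) = 0.711307
Put price V = K·e^{−rT}·N(−d₂) − S·N(−d₁) = 135.841466 − 74.112321 = 61.729145
φ(d₁) = (1/√(2π))·e^{−d₁²/2} = 0.395758
ν = S·φ(d₁)·√T = 87.292604

price = 61.729145
ν = 87.292604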